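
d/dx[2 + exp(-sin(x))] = -exp(-sin(x))*cos(x)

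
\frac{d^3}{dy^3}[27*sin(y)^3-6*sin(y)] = -57*cos(y)/4 + 729*cos(3*y)/4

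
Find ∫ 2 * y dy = y^2 + C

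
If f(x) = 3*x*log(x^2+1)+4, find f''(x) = (6*x^3 + 18*x)/(x^4 + 2*x^2 + 1)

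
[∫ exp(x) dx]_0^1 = -1 + E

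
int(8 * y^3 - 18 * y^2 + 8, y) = 2*y^4 - 6*y^3 + 8*y + C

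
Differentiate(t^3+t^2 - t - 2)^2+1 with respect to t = 6*t^5 + 10*t^4 - 4*t^3 - 18*t^2 - 6*t + 4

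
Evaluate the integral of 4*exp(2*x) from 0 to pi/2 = -2 + 2*exp(pi)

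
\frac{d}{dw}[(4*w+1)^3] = 192*w^2 + 96*w + 12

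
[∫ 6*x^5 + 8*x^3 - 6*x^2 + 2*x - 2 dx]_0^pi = -1 + (-1 + pi + pi^3)^2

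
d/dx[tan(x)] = cos(x)^(-2)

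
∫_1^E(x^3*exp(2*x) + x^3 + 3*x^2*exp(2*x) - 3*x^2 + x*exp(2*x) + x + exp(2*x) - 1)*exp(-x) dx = -2*E + 2*exp(-1) + (E + exp(3))*(-exp(-E) + exp(E))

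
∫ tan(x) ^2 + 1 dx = tan(x) + C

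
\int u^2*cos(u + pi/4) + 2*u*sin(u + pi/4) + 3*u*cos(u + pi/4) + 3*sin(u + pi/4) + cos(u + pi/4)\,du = (u^2 + 3*u + 1)*sin(u + pi/4) + C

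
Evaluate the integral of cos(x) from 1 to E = -sin(1) + sin(E)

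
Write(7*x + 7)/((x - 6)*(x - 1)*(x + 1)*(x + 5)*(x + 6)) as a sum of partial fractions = -1/(12*(x + 6)) + 7/(66*(x + 5)) - 1/(30*(x - 1)) + 7/(660*(x - 6))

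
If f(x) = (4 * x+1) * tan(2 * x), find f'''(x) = 192*x*tan(2*x)^4 + 256*x*tan(2*x)^2 + 64*x + 48*tan(2*x)^4 + 96*tan(2*x)^3 + 64*tan(2*x)^2 + 96*tan(2*x) + 16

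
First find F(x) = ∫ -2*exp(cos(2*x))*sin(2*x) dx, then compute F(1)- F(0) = -E + exp(cos(2))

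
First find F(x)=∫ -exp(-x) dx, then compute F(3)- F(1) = -exp(-1) + exp(-3)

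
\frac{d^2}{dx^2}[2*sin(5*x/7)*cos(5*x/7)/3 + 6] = -100*sin(10*x/7)/147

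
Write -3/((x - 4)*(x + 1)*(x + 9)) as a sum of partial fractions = -3/(104*(x + 9)) + 3/(40*(x + 1)) - 3/(65*(x - 4))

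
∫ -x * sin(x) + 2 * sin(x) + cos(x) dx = (x - 2)*cos(x) + C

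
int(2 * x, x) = x^2 + C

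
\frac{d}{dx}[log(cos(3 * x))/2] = -3*tan(3*x)/2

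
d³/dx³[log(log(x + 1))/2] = (2*log(x + 1)^2 + 3*log(x + 1) + 2)/(2*x^3*log(x + 1)^3 + 6*x^2*log(x + 1)^3 + 6*x*log(x + 1)^3 + 2*log(x + 1)^3)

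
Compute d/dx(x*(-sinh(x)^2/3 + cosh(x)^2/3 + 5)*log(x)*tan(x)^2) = 16*(2*x*log(x)*tan(x)^2 + 2*x*log(x) + log(x)*tan(x) + tan(x))*tan(x)/3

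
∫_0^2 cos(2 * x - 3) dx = sin(3)/2 + sin(1)/2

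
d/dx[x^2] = 2*x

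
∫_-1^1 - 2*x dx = 0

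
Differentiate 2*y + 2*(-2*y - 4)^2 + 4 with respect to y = 16*y + 34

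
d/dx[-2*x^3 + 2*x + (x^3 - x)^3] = 9*x^8 - 21*x^6 + 15*x^4 - 9*x^2 + 2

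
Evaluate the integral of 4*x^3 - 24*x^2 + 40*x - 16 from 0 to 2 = 0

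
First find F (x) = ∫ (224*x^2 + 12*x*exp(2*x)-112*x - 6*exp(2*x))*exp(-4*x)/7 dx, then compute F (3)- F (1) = -18*exp(-6)/7 - 72*exp(-12) + 6*exp(-2)/7 + 8*exp(-4)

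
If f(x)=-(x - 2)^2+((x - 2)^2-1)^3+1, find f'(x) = 6*x^5 - 60*x^4 + 228*x^3 - 408*x^2 + 340*x - 104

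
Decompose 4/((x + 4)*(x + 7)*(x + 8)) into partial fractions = 1/(x + 8) - 4/(3*(x + 7)) + 1/(3*(x + 4))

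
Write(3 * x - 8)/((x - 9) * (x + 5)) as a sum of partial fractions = 23/(14*(x + 5)) + 19/(14*(x - 9))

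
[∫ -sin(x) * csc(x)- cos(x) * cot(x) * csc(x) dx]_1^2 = -1/tan(1) + 1/tan(2)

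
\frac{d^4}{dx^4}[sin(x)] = sin(x)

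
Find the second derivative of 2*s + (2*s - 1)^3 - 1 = 48*s - 24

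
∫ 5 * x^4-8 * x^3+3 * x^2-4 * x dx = x^5 - 2*x^4 + x^3 - 2*x^2 + C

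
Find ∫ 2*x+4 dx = x^2 + 4*x + C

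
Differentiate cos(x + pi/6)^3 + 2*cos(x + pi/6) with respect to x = -3*sin(x + pi/6)*cos(x + pi/6)^2 - 2*sin(x + pi/6)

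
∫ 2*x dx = x^2 + C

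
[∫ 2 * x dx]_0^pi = pi^2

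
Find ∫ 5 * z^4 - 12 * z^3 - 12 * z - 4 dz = z^5 - 3*z^4 - 6*z^2 - 4*z + C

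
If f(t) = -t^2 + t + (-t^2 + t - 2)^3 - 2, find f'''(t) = -120*t^3 + 180*t^2 - 216*t + 78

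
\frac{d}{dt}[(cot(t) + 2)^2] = -2*(2 + cos(t)/sin(t))/sin(t)^2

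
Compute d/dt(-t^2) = -2*t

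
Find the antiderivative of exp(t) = exp(t) + C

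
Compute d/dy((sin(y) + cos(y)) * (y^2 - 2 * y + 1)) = -y^2*sin(y) + y^2*cos(y) + 4*y*sin(y) - 3*sin(y) - cos(y)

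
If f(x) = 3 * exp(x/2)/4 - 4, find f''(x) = 3*exp(x/2)/16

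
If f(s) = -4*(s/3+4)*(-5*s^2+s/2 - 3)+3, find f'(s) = 20*s^2 + 476*s/3 - 4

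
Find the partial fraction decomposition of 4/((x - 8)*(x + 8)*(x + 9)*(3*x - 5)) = -27/(4408*(3*x - 5)) - 1/(136*(x + 9)) + 1/(116*(x + 8)) + 1/(1292*(x - 8))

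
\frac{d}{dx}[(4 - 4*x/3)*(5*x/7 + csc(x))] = 4*x*cot(x)*csc(x)/3 - 40*x/21 - 4*cot(x)*csc(x) - 4*csc(x)/3 + 20/7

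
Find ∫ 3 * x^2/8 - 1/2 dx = x^3/8 - x/2 + C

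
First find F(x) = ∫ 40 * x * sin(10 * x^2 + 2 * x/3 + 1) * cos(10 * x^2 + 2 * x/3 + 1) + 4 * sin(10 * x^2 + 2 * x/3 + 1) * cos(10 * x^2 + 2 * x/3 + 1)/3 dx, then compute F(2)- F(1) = cos(70/3)/2 - cos(254/3)/2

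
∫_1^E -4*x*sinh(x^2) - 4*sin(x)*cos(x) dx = -2*cosh(exp(2)) - cos(2) + cos(2*E) + 2*cosh(1)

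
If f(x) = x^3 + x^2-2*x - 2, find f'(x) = 3*x^2 + 2*x - 2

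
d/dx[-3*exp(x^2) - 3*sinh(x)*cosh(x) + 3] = -6*x*exp(x^2) - 3*cosh(2*x)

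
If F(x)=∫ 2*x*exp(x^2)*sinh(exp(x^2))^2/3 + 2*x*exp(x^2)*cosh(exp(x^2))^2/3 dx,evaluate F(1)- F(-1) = 0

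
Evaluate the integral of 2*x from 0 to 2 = 4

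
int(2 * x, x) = x^2 + C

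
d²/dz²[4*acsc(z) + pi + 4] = (8*z^2 - 4)/(z^5*sqrt(1 - 1/z^2) - z^3*sqrt(1 - 1/z^2))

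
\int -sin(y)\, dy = cos(y) + C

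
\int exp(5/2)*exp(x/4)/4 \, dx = exp(x/4 + 5/2) + C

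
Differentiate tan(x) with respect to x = cos(x)^(-2)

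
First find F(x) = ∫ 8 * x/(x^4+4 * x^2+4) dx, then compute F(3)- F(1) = 32/33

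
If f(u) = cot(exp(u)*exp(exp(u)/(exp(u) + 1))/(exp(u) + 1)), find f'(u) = -(2*exp(u) + 1)*exp(u + exp(u)/(exp(u) + 1))/((exp(3*u) + 3*exp(2*u) + 3*exp(u) + 1)*sin(exp(u)*exp(exp(u)/(exp(u) + 1))/(exp(u) + 1))^2)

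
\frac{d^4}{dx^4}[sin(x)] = sin(x)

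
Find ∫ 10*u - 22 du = 5*u^2 - 22*u + C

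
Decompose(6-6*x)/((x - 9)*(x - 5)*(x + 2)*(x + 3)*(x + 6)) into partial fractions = 7/(330*(x + 6)) - 1/(12*(x + 3)) + 9/(154*(x + 2)) + 3/(308*(x - 5)) - 1/(165*(x - 9))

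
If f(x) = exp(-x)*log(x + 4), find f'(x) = (-x*log(x + 4) - 4*log(x + 4) + 1)/(x*exp(x) + 4*exp(x))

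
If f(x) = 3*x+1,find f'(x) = 3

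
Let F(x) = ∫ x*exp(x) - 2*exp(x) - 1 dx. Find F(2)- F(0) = 1 - exp(2)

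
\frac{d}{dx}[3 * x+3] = 3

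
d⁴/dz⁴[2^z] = 2^z*log(2)^4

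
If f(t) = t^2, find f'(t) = 2*t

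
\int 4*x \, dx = 2*x^2 + C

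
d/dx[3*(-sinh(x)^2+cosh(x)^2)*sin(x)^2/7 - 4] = 3*sin(2*x)/7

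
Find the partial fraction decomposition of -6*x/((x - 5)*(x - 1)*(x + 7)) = 7/(16*(x + 7)) + 3/(16*(x - 1)) - 5/(8*(x - 5))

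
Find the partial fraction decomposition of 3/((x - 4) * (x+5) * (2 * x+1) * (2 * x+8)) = -4/(189*(2*x + 1)) - 1/(54*(x + 5)) + 3/(112*(x + 4)) + 1/(432*(x - 4))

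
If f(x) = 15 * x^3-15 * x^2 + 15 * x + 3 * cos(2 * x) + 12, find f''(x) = 90*x - 12*cos(2*x) - 30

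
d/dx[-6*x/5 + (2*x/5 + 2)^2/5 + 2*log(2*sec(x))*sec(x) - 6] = 8*x/125 + 2*log(sec(x))*tan(x)*sec(x) + 2*log(2)*tan(x)*sec(x) + 2*tan(x)*sec(x) - 22/25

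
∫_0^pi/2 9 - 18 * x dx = -9*pi^2/4 + 9*pi/2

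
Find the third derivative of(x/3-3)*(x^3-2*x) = 8*x - 18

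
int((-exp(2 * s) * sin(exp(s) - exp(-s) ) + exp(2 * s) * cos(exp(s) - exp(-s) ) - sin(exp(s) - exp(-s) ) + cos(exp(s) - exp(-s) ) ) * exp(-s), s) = sqrt(2)*sin(2*sinh(s) + pi/4) + C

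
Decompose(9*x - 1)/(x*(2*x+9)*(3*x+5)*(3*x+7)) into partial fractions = -99/(91*(3*x + 7)) + 72/(85*(3*x + 5)) + 332/(1989*(2*x + 9)) - 1/(315*x)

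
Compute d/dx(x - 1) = 1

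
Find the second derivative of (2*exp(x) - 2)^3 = 72*exp(3*x) - 96*exp(2*x) + 24*exp(x)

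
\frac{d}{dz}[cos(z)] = -sin(z)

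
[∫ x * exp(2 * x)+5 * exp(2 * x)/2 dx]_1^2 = -3*exp(2)/2 + 2*exp(4)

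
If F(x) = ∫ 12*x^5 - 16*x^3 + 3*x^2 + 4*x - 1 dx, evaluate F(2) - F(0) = 78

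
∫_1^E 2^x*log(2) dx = -2 + 2^E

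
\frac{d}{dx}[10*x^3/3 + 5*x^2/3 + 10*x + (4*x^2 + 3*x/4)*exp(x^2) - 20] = 8*x^3*exp(x^2) + 3*x^2*exp(x^2)/2 + 10*x^2 + 8*x*exp(x^2) + 10*x/3 + 3*exp(x^2)/4 + 10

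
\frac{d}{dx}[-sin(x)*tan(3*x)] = -3*sin(x)/cos(3*x)^2 - cos(x)*tan(3*x)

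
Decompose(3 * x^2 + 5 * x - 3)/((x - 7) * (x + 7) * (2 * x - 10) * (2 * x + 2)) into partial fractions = -109/(4032*(x + 7)) - 5/(1152*(x + 1)) - 97/(576*(x - 5)) + 179/(896*(x - 7))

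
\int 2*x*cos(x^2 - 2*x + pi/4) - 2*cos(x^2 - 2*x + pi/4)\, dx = sin(x^2 - 2*x + pi/4) + C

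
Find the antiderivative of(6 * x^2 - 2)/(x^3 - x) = 2*log(x^3 - x) + C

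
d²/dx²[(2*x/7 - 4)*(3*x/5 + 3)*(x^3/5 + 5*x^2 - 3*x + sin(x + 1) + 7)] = 24*x^3/35 - 6*x^2*sin(x + 1)/35 + 1152*x^2/175 + 54*x*sin(x + 1)/35 + 24*x*cos(x + 1)/35 - 2232*x/35 + 432*sin(x + 1)/35 - 108*cos(x + 1)/35 - 3792/35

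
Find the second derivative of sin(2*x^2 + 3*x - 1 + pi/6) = -16*x^2*sin(2*x^2 + 3*x - 1 + pi/6) - 24*x*sin(2*x^2 + 3*x - 1 + pi/6) - 9*sin(2*x^2 + 3*x - 1 + pi/6) + 4*cos(2*x^2 + 3*x - 1 + pi/6)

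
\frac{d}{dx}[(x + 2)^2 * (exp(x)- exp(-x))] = (x^2*exp(2*x) + x^2 + 6*x*exp(2*x) + 2*x + 8*exp(2*x))*exp(-x)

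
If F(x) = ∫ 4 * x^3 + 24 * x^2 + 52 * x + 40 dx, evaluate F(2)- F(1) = 189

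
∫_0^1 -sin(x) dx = -1 + cos(1)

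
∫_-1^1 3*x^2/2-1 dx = -1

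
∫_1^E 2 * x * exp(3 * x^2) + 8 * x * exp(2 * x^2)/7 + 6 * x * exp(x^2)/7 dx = -exp(3)/3 - 2*exp(2)/7 - 3*E/7 + 3*exp(exp(2))/7 + 2*exp(2*exp(2))/7 + exp(3*exp(2))/3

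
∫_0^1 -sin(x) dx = -1 + cos(1)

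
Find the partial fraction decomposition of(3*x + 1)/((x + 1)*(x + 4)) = 11/(3*(x + 4)) - 2/(3*(x + 1))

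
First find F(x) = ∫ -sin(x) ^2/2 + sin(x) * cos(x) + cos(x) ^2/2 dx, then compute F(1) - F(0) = (cos(1) + sin(1))*sin(1)/2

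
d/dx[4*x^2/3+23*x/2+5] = 8*x/3 + 23/2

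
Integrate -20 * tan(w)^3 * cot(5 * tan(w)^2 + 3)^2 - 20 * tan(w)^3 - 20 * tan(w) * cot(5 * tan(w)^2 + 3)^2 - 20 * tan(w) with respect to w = 2*cot(5*tan(w)^2 + 3) + C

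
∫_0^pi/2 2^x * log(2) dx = -1 + 2^(pi/2)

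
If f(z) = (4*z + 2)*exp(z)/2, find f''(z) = 2*z*exp(z) + 5*exp(z)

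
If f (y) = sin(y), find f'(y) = cos(y)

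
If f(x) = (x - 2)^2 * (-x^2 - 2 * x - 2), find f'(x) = -4*x^3 + 6*x^2 + 4*x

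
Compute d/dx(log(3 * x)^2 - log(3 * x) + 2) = (2*log(x) - 1 + 2*log(3))/x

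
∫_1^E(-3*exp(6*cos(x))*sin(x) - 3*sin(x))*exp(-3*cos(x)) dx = -exp(-3*cos(E)) - exp(3*cos(1)) + exp(3*cos(E)) + exp(-3*cos(1))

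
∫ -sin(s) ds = cos(s) + C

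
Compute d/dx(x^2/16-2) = x/8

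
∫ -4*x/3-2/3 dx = -2*x^2/3 - 2*x/3 + C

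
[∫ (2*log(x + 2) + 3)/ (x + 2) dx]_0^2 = 3*log(2)^2 + 3*log(2)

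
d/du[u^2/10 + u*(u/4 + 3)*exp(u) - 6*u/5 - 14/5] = u^2*exp(u)/4 + 7*u*exp(u)/2 + u/5 + 3*exp(u) - 6/5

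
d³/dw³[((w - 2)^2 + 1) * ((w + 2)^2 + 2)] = 24*w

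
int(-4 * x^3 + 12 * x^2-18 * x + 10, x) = -x^4 + 4*x^3 - 9*x^2 + 10*x + C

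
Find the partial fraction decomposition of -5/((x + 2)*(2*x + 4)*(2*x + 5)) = -10/(2*x + 5) + 5/(x + 2) - 5/(2*(x + 2)^2)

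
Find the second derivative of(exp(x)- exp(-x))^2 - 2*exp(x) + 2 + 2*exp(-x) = (4*exp(4*x) - 2*exp(3*x) + 2*exp(x) + 4)*exp(-2*x)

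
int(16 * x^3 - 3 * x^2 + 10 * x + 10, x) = 4*x^4 - x^3 + 5*x^2 + 10*x + C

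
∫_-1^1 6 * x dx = 0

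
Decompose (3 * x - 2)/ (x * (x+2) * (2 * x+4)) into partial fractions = 1/(4*(x + 2)) + 2/(x + 2)^2 - 1/(4*x)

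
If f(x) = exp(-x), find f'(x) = -exp(-x)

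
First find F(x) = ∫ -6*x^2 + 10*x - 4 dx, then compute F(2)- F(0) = -4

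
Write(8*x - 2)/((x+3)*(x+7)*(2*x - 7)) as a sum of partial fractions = 8/(21*(2*x - 7)) - 29/(42*(x + 7)) + 1/(2*(x + 3))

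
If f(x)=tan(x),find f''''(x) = 24*tan(x)^5 + 40*tan(x)^3 + 16*tan(x)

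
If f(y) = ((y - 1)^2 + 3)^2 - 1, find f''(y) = 12*y^2 - 24*y + 24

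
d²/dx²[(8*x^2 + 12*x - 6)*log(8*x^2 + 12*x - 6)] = (64*x^2*log(4*x^2 + 6*x - 3) + 64*x^2*log(2) + 192*x^2 + 96*x*log(4*x^2 + 6*x - 3) + 96*x*log(2) + 288*x - 48*log(4*x^2 + 6*x - 3) - 48*log(2) + 24)/(4*x^2 + 6*x - 3)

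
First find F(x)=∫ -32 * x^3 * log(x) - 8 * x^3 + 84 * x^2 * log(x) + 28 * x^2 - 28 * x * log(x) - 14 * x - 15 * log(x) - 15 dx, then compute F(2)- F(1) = 10*log(2)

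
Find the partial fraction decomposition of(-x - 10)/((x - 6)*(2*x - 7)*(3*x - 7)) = -111/(77*(3*x - 7)) + 54/(35*(2*x - 7)) - 16/(55*(x - 6))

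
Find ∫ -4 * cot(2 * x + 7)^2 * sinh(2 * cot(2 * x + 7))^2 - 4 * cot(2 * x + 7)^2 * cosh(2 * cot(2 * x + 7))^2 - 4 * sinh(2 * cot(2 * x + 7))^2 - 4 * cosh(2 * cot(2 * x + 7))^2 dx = sinh(4*cot(2*x + 7))/2 + C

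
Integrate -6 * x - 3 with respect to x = -3*x^2 - 3*x + C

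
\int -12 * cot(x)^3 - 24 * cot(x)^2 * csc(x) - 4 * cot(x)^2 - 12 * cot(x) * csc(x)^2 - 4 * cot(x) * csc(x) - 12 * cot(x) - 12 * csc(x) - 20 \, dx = -16*x + 6*(cot(x) + csc(x))^2 + 4*cot(x) + 4*csc(x) + C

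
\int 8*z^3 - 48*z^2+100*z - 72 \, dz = 2*z^4 - 16*z^3 + 50*z^2 - 72*z + C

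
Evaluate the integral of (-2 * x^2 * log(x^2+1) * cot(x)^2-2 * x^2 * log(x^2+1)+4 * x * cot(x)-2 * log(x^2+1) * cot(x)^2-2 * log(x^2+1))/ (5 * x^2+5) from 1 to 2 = 2*log(5)*cot(2)/5 - 2*log(2)*cot(1)/5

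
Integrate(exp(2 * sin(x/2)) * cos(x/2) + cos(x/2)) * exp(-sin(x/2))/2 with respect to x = 2*sinh(sin(x/2)) + C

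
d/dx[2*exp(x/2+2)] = exp(x/2 + 2)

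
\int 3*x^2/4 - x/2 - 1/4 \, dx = x^3/4 - x^2/4 - x/4 + C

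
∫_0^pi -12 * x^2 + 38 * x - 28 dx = (-2 + pi)^2*(3 - 4*pi) - 12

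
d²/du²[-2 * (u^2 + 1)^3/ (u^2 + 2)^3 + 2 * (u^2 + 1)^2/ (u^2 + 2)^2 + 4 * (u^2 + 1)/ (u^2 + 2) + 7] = (-12*u^6 - 120*u^4 - 60*u^2 + 72)/(u^10 + 10*u^8 + 40*u^6 + 80*u^4 + 80*u^2 + 32)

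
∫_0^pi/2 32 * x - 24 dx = -9 + (-3 + 2*pi)^2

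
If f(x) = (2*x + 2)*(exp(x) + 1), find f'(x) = 2*x*exp(x) + 4*exp(x) + 2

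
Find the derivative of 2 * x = 2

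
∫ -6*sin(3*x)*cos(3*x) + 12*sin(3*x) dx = (cos(3*x) - 2)^2 + C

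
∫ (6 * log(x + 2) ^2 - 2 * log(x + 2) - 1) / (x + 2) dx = (2*log(x + 2)^2 - log(x + 2) - 1)*log(x + 2) + C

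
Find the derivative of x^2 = 2*x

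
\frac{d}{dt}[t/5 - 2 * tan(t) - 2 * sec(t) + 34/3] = -2*tan(t)^2 - 2*tan(t)*sec(t) - 9/5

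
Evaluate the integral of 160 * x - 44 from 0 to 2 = 232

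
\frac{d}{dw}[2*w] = 2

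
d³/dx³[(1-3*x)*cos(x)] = -3*x*sin(x) + sin(x) + 9*cos(x)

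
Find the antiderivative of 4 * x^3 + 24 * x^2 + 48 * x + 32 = x^4 + 8*x^3 + 24*x^2 + 32*x + C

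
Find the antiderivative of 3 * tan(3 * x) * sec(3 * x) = sec(3*x) + C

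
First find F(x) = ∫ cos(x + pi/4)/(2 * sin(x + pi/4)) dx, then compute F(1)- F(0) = log(sin(pi/4 + 1))/2 + log(2)/4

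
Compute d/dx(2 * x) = 2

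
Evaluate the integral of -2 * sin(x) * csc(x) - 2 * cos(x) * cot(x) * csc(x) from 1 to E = 2/tan(E) - 2/tan(1)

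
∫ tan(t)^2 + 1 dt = tan(t) + C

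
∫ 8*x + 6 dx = 4*x^2 + 6*x + C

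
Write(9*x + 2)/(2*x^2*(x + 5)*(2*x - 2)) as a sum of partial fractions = 43/(600*(x + 5)) + 11/(24*(x - 1)) - 53/(100*x) - 1/(10*x^2)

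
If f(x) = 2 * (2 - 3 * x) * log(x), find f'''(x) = (6*x + 8)/x^3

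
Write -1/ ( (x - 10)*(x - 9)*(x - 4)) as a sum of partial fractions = -1/(30*(x - 4)) + 1/(5*(x - 9)) - 1/(6*(x - 10))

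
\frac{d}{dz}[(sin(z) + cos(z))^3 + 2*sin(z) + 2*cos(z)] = sqrt(2)*(3*sin(3*z + pi/4) + 7*cos(z + pi/4))/2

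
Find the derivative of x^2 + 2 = 2*x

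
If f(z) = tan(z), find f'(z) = cos(z)^(-2)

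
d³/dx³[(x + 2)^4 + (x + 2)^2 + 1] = 24*x + 48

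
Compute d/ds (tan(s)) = cos(s)^(-2)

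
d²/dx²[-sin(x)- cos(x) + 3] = sin(x) + cos(x)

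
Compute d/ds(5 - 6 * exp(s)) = -6*exp(s)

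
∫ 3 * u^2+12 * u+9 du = u^3 + 6*u^2 + 9*u + C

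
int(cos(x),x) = sin(x) + C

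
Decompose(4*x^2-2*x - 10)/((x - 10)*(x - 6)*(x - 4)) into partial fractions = 23/(6*(x - 4)) - 61/(4*(x - 6)) + 185/(12*(x - 10))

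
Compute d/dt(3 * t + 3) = 3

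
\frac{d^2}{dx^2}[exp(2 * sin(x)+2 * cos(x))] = 2*(-2*sin(2*x) - sqrt(2)*sin(x + pi/4) + 2)*exp(2*sin(x))*exp(2*cos(x))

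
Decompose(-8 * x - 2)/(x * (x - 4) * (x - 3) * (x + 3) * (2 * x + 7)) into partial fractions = 32/(105*(2*x + 7)) - 11/(63*(x + 3)) + 1/(9*(x - 3)) - 17/(210*(x - 4)) - 1/(126*x)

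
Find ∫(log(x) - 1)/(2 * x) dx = (log(x) - 2)*log(x)/4 + C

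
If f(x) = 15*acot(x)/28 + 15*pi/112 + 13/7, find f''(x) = 15*x/(14*x^4 + 28*x^2 + 14)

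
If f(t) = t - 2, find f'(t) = 1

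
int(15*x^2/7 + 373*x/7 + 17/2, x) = 5*x^3/7 + 373*x^2/14 + 17*x/2 + C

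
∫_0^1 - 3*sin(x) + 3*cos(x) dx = -3 + 3*cos(1) + 3*sin(1)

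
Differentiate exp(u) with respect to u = exp(u)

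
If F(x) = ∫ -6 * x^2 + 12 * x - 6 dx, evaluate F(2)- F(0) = -4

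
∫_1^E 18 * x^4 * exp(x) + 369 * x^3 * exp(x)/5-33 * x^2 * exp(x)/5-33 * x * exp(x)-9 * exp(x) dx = 6*E/5 + 3*(-4*E - 3 + 3*exp(2)/5 + 6*exp(3))*exp(1 + E)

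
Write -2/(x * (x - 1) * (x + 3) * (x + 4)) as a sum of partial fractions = 1/(10*(x + 4)) - 1/(6*(x + 3)) - 1/(10*(x - 1)) + 1/(6*x)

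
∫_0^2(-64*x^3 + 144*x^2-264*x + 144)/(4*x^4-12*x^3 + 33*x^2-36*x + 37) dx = -4*log(65) + 4*log(37)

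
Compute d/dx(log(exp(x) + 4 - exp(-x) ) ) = (exp(2*x) + 1)/(exp(2*x) + 4*exp(x) - 1)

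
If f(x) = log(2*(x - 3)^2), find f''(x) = -2/(x^2 - 6*x + 9)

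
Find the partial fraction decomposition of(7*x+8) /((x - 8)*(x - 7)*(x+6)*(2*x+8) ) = 17/(364*(x + 6)) - 5/(132*(x + 4)) - 57/(286*(x - 7)) + 4/(21*(x - 8))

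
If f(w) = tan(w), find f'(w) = cos(w)^(-2)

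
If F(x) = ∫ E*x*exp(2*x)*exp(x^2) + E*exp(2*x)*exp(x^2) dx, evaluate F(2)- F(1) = -exp(4)/2 + exp(9)/2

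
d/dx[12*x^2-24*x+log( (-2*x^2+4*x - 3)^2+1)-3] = (48*x^5 - 240*x^4 + 536*x^3 - 648*x^2 + 436*x - 132)/(2*x^4 - 8*x^3 + 14*x^2 - 12*x + 5)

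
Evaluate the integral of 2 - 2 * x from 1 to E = -(-1 + E)^2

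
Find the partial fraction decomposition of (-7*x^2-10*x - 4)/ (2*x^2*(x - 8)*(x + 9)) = 481/(2754*(x + 9)) - 133/(544*(x - 8)) + 181/(2592*x) + 1/(36*x^2)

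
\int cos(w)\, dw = sin(w) + C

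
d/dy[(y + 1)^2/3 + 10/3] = 2*y/3 + 2/3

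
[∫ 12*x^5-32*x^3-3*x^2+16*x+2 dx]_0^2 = 28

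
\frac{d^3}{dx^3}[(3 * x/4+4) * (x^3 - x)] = 18*x + 24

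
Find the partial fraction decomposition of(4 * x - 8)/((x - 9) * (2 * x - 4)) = 2/(x - 9)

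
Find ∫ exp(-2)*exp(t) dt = exp(t - 2) + C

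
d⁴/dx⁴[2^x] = 2^x*log(2)^4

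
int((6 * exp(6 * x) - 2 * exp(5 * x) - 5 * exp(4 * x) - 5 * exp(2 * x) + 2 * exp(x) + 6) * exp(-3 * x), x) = -10*sinh(x) + 4*sinh(3*x) - 2*cosh(2*x) + C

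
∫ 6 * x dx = 3*x^2 + C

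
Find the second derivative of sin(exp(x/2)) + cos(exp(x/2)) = sqrt(2)*(exp(x/2)*cos(exp(x/2) + pi/4) - exp(x)*sin(exp(x/2) + pi/4))/4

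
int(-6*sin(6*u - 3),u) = cos(6*u - 3) + C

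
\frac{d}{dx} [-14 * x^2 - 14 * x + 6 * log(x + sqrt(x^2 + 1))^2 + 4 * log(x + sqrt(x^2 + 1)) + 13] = (-28*x^3 - 28*x^2*sqrt(x^2 + 1) - 14*x^2 - 14*x*sqrt(x^2 + 1) + 12*x*log(x + sqrt(x^2 + 1)) - 24*x + 12*sqrt(x^2 + 1)*log(x + sqrt(x^2 + 1)) + 4*sqrt(x^2 + 1) - 14)/(x^2 + x*sqrt(x^2 + 1) + 1)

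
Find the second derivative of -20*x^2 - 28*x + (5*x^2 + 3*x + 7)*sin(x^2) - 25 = -20*x^4*sin(x^2) - 12*x^3*sin(x^2) - 28*x^2*sin(x^2) + 50*x^2*cos(x^2) + 18*x*cos(x^2) + 10*sin(x^2) + 14*cos(x^2) - 40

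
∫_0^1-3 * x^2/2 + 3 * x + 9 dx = 10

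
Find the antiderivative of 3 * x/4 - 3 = 3*x^2/8 - 3*x + C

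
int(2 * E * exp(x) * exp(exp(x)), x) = 2*exp(exp(x) + 1) + C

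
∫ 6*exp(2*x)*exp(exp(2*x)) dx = 3*exp(exp(2*x)) + C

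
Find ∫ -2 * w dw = -w^2 + C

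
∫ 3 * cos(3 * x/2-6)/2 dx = sin(3*x/2 - 6) + C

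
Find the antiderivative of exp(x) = exp(x) + C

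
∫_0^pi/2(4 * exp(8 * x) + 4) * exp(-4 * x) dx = -exp(-2*pi) + exp(2*pi)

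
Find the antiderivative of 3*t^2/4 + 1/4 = t^3/4 + t/4 + C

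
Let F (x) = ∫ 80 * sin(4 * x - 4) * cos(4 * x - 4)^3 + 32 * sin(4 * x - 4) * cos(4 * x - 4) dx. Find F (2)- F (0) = 0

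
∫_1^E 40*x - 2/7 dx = -138/7 - 2*E/7 + 20*exp(2)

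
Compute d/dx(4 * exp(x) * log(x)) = (4*x*exp(x)*log(x) + 4*exp(x))/x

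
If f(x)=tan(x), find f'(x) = cos(x)^(-2)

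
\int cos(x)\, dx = sin(x) + C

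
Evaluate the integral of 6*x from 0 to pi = 3*pi^2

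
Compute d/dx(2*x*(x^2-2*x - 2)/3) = 2*x^2 - 8*x/3 - 4/3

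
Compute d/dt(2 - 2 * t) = -2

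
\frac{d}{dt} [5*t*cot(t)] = -5*t/sin(t)^2 + 5/tan(t)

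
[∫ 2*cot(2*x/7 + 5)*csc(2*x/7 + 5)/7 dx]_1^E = csc(37/7) - csc(2*E/7 + 5)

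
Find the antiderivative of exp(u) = exp(u) + C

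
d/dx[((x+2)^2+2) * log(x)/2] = (2*x^2*log(x) + x^2 + 4*x*log(x) + 4*x + 6)/(2*x)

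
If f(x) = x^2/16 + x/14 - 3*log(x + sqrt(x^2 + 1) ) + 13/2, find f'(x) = (7*x^3 + 7*x^2*sqrt(x^2 + 1) + 4*x^2 + 4*x*sqrt(x^2 + 1) - 161*x - 168*sqrt(x^2 + 1) + 4)/(56*x^2 + 56*x*sqrt(x^2 + 1) + 56)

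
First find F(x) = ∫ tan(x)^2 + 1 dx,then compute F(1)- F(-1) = 2*tan(1)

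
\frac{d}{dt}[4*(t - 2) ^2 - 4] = 8*t - 16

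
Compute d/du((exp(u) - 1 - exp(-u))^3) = (3*exp(6*u) - 6*exp(5*u) + 6*exp(u) + 3)*exp(-3*u)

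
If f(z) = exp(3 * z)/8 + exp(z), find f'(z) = 3*exp(3*z)/8 + exp(z)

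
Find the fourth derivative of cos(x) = cos(x)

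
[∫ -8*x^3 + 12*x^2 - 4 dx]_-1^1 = 0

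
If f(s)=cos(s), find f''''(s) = cos(s)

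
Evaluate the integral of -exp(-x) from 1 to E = -exp(-1) + exp(-E)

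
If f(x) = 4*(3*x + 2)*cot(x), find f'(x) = -12*x/sin(x)^2 + 12/tan(x) - 8/sin(x)^2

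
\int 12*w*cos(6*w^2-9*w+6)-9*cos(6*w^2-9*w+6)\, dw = sin(6*w^2 - 9*w + 6) + C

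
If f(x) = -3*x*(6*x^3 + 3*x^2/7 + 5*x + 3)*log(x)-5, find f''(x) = (-1512*x^3*log(x) - 882*x^3 - 54*x^2*log(x) - 45*x^2 - 210*x*log(x) - 315*x - 63)/(7*x)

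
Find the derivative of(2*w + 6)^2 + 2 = 8*w + 24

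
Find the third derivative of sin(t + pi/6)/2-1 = -cos(t + pi/6)/2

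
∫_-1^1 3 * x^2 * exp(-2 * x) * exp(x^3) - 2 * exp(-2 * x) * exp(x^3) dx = -E + exp(-1)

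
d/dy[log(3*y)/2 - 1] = 1/(2*y)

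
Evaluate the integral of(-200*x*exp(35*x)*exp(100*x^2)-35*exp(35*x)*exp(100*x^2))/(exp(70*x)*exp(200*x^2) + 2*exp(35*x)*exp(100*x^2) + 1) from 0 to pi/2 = -1/2 + exp(-25*pi^2 - 35*pi/2)/(exp(-25*pi^2 - 35*pi/2) + 1)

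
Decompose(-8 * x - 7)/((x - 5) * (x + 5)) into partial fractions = -33/(10*(x + 5)) - 47/(10*(x - 5))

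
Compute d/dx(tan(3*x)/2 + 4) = 3/(2*cos(3*x)^2)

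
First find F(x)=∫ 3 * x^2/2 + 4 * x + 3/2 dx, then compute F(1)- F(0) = 4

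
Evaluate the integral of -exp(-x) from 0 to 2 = -1 + exp(-2)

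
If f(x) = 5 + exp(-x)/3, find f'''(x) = -exp(-x)/3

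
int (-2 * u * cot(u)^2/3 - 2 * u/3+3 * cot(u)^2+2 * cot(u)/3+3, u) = (2*u/3 - 3)*cot(u) + C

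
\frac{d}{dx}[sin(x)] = cos(x)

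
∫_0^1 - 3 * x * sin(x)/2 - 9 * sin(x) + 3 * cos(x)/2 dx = -9 + 21*cos(1)/2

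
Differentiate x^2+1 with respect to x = 2*x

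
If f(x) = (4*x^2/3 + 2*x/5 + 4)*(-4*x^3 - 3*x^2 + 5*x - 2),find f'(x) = -80*x^4/3 - 112*x^3/5 - 158*x^2/5 - 76*x/3 + 96/5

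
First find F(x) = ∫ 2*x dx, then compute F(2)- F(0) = 4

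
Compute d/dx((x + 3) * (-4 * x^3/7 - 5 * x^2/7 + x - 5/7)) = -16*x^3/7 - 51*x^2/7 - 16*x/7 + 16/7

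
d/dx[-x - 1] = -1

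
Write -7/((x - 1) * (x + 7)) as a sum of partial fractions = 7/(8*(x + 7)) - 7/(8*(x - 1))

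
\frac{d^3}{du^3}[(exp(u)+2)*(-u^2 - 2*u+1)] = -u^2*exp(u) - 8*u*exp(u) - 11*exp(u)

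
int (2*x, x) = x^2 + C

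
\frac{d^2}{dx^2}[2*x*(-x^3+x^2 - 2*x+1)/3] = -8*x^2 + 4*x - 8/3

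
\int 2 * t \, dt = t^2 + C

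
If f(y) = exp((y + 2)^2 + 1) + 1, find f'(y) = 2*y*exp(y^2 + 4*y + 5) + 4*exp(y^2 + 4*y + 5)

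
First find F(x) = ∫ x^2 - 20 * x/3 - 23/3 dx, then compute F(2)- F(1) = -46/3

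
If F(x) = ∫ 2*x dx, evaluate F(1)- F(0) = 1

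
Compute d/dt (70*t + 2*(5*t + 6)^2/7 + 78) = 100*t/7 + 610/7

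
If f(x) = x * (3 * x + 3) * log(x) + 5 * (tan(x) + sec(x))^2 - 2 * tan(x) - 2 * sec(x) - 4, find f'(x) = 6*x*log(x) + 3*x + 3*log(x) + 10*tan(x)^3 + 20*tan(x)^2*sec(x) - 2*tan(x)^2 + 10*tan(x)*sec(x)^2 - 2*tan(x)*sec(x) + 10*tan(x) + 10*sec(x) + 1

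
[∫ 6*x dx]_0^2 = 12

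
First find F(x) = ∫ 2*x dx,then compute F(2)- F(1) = 3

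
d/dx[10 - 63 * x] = -63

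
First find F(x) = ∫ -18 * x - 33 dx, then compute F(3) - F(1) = -138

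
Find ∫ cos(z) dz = sin(z) + C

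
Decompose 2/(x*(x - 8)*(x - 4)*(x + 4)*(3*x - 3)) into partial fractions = 1/(2880*(x + 4)) + 2/(315*(x - 1)) - 1/(576*(x - 4)) + 1/(4032*(x - 8)) - 1/(192*x)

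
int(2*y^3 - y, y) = y^4/2 - y^2/2 + C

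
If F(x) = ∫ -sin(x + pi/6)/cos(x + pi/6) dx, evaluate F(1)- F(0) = log(cos(pi/6 + 1)) - log(sqrt(3)/2)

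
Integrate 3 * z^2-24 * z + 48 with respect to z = z^3 - 12*z^2 + 48*z + C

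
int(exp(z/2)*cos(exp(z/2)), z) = 2*sin(exp(z/2)) + C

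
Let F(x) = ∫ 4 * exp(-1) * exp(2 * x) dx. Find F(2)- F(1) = -2*E + 2*exp(3)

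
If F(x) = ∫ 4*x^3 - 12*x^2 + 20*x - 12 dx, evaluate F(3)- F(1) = 32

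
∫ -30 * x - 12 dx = -15*x^2 - 12*x + C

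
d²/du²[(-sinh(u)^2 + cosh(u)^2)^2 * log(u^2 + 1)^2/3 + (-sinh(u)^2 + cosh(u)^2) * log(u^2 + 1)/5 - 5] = (-20*u^2*log(u^2 + 1) + 34*u^2 + 20*log(u^2 + 1) + 6)/(15*u^4 + 30*u^2 + 15)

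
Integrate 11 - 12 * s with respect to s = -6*s^2 + 11*s + C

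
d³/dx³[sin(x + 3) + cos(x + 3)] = sin(x + 3) - cos(x + 3)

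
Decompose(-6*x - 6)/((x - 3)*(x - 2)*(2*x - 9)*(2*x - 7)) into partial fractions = 18/(2*x - 7) - 22/(5*(2*x - 9)) + 6/(5*(x - 2)) - 8/(x - 3)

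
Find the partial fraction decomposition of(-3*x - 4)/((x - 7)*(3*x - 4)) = 24/(17*(3*x - 4)) - 25/(17*(x - 7))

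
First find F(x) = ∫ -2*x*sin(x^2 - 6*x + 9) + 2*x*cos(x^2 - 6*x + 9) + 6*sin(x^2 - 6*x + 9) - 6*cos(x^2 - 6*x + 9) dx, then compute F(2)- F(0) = -sin(9) + cos(1) + sin(1) - cos(9)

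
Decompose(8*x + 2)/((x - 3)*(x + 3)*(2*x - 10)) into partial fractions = -11/(48*(x + 3)) - 13/(12*(x - 3)) + 21/(16*(x - 5))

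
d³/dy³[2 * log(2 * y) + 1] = 4/y^3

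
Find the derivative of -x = -1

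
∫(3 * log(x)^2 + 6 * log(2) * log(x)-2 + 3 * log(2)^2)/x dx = (log(2*x)^2 - 2)*log(2*x) + C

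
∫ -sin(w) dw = cos(w) + C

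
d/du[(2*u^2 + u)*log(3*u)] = 4*u*log(u) + 2*u + 4*u*log(3) + log(u) + 1 + log(3)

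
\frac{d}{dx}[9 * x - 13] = 9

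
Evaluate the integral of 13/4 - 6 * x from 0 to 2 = -11/2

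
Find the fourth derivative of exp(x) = exp(x)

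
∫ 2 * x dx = x^2 + C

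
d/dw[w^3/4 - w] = 3*w^2/4 - 1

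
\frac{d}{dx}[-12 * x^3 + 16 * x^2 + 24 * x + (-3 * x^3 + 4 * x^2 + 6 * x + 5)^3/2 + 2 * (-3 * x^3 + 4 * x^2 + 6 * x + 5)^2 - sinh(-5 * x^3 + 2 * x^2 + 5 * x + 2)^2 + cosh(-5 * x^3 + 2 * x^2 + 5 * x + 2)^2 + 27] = -243*x^8/2 + 432*x^7 + 63*x^6 - 591*x^5 - 1230*x^4 + 104*x^3 + 2277*x^2/2 + 1176*x + 369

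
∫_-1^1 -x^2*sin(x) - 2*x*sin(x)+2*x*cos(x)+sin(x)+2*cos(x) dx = 4*cos(1)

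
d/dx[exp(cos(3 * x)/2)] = -3*exp(cos(3*x)/2)*sin(3*x)/2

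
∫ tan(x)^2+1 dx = tan(x) + C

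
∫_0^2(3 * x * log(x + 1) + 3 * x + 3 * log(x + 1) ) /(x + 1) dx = 6*log(3)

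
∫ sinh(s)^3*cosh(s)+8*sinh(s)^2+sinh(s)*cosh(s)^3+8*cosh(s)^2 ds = 4*sinh(2*s) + cosh(4*s)/16 + C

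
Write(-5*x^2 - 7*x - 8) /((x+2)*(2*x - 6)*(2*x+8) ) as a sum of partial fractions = -15/(14*(x + 4)) + 7/(20*(x + 2)) - 37/(70*(x - 3))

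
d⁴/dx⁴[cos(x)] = cos(x)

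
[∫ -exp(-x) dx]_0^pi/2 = -1 + exp(-pi/2)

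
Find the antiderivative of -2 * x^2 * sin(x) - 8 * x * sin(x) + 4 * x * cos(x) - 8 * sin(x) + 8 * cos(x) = 2*(x + 2)^2*cos(x) + C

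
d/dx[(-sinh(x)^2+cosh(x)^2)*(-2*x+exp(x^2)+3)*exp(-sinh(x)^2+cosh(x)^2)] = E*(2*x*exp(x^2) - 2)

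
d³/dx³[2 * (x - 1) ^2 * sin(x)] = -2*x^2*cos(x) - 12*x*sin(x) + 4*x*cos(x) + 12*sin(x) + 10*cos(x)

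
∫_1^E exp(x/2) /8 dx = -exp(1/2)/4 + exp(E/2)/4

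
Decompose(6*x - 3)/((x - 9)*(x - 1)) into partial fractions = -3/(8*(x - 1)) + 51/(8*(x - 9))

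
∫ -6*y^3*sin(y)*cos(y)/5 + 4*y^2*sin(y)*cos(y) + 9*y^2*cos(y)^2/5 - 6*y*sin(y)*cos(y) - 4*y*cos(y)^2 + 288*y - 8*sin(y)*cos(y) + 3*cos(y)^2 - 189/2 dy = 3*y/2 + 16*(3*y - 1)^2 + (3*y^3/5 - 2*y^2 + 3*y + 4)*cos(y)^2 + C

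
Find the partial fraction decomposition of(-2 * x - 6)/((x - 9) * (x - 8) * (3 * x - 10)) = -57/(119*(3*x - 10)) + 11/(7*(x - 8)) - 24/(17*(x - 9))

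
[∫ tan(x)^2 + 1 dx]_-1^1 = 2*tan(1)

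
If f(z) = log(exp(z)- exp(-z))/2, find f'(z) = (exp(2*z) + 1)/(2*exp(2*z) - 2)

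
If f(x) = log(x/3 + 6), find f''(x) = -1/(x^2 + 36*x + 324)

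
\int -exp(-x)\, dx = exp(-x) + C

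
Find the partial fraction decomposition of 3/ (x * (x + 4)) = -3/(4*(x + 4)) + 3/(4*x)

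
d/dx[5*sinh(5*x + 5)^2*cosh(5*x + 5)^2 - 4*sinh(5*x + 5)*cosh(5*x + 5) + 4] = 25*sinh(20*x + 20)/2 - 20*cosh(10*x + 10)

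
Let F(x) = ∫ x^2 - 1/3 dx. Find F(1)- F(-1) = 0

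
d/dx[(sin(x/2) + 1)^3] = 3*sin(x)/2 + 15*cos(x/2)/8 - 3*cos(3*x/2)/8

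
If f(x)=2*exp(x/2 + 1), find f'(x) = exp(x/2 + 1)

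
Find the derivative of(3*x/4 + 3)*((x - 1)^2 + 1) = 9*x^2/4 + 3*x - 9/2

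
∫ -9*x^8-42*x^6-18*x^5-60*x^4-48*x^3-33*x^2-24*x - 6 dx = -x^9 - 6*x^7 - 3*x^6 - 12*x^5 - 12*x^4 - 11*x^3 - 12*x^2 - 6*x + C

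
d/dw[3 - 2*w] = -2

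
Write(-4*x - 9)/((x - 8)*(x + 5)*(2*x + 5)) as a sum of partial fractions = -4/(105*(2*x + 5)) + 11/(65*(x + 5)) - 41/(273*(x - 8))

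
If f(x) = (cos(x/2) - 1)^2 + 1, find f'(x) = sin(x/2) - sin(x)/2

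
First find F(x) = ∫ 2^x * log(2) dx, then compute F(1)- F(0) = 1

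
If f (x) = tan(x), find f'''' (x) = 24*tan(x)^5 + 40*tan(x)^3 + 16*tan(x)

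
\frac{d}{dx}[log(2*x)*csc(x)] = (-x*log(x)*cot(x)*csc(x) - x*log(2)*cot(x)*csc(x) + csc(x))/x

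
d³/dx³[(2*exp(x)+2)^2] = 32*exp(2*x) + 8*exp(x)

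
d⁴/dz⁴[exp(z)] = exp(z)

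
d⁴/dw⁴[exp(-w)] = exp(-w)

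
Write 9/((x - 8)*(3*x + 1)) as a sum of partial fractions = -27/(25*(3*x + 1)) + 9/(25*(x - 8))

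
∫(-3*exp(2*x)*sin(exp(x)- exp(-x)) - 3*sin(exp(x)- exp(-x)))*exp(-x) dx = 3*cos(2*sinh(x)) + C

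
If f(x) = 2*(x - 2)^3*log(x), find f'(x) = (6*x^3*log(x) + 2*x^3 - 24*x^2*log(x) - 12*x^2 + 24*x*log(x) + 24*x - 16)/x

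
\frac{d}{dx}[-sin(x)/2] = -cos(x)/2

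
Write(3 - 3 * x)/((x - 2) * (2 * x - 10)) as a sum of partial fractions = 1/(2*(x - 2)) - 2/(x - 5)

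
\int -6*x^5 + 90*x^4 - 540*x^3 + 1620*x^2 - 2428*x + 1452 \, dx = -x^6 + 18*x^5 - 135*x^4 + 540*x^3 - 1214*x^2 + 1452*x + C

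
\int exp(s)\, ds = exp(s) + C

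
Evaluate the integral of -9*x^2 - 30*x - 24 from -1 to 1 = -54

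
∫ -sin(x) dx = cos(x) + C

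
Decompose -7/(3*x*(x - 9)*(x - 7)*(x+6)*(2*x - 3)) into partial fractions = -112/(22275*(2*x - 3)) - 7/(52650*(x + 6)) + 1/(858*(x - 7)) - 7/(12150*(x - 9)) + 1/(486*x)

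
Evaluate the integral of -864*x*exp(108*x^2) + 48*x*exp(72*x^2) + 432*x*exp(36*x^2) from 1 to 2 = -4*exp(432) - exp(72)/3 - 6*exp(36) + 4*exp(108) + 6*exp(144) + exp(288)/3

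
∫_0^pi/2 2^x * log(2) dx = -1 + 2^(pi/2)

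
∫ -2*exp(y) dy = -2*exp(y) + C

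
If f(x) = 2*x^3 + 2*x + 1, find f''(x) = 12*x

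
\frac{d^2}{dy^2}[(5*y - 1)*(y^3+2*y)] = 60*y^2 - 6*y + 20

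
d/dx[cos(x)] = -sin(x)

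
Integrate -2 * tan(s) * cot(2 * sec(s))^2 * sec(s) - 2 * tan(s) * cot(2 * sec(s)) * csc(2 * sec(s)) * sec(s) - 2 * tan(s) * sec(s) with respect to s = 1/tan(1/cos(s)) + C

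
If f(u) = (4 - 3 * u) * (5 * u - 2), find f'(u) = 26 - 30*u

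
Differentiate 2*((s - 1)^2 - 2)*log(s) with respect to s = (4*s^2*log(s) + 2*s^2 - 4*s*log(s) - 4*s - 2)/s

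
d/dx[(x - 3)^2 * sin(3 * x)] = 3*x^2*cos(3*x) + 2*x*sin(3*x) - 18*x*cos(3*x) - 6*sin(3*x) + 27*cos(3*x)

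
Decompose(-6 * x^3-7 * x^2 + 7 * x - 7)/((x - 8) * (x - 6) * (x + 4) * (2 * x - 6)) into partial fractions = -79/(560*(x + 4)) - 211/(210*(x - 3)) + 1513/(120*(x - 6)) - 1157/(80*(x - 8))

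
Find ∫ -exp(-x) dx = exp(-x) + C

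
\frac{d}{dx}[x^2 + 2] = 2*x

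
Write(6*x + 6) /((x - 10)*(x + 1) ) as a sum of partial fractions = 6/(x - 10)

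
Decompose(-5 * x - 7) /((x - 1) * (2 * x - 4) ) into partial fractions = 6/(x - 1) - 17/(2*(x - 2))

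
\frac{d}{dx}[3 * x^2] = 6*x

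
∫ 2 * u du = u^2 + C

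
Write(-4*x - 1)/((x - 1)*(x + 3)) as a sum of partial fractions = -11/(4*(x + 3)) - 5/(4*(x - 1))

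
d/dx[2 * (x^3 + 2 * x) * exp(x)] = 2*x^3*exp(x) + 6*x^2*exp(x) + 4*x*exp(x) + 4*exp(x)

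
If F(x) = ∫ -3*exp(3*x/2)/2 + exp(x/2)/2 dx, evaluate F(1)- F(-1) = -exp(3/2) - exp(-1/2) + exp(-3/2) + exp(1/2)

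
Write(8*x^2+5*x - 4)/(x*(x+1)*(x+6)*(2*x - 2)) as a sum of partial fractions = -127/(210*(x + 6)) - 1/(20*(x + 1)) + 9/(28*(x - 1)) + 1/(3*x)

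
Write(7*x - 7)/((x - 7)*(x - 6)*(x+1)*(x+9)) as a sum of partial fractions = 7/(192*(x + 9)) - 1/(32*(x + 1)) - 1/(3*(x - 6)) + 21/(64*(x - 7))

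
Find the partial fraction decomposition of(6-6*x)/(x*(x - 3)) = -4/(x - 3) - 2/x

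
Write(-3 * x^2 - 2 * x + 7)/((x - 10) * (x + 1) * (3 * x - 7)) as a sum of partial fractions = 63/(115*(3*x - 7)) + 3/(55*(x + 1)) - 313/(253*(x - 10))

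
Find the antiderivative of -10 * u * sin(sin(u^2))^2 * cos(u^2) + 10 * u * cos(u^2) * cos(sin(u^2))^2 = 5*sin(2*sin(u^2))/2 + C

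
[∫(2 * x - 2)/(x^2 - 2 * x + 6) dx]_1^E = -log(5) + log((-1 + E)^2 + 5)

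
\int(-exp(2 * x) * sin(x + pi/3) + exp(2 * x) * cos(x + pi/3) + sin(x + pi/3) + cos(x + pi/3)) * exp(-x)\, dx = 2*cos(x + pi/3)*sinh(x) + C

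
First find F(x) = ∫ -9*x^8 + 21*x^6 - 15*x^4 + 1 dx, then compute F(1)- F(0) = 0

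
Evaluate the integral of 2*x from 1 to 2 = 3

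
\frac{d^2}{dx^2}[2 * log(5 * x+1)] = -50/(25*x^2 + 10*x + 1)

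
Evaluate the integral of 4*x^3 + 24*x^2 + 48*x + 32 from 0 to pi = -16 + (2 + pi)^4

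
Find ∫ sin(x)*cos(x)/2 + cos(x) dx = (sin(x) + 2)^2/4 + C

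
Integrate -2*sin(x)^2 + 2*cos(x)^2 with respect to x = 2*sin(x + pi/4)^2 + C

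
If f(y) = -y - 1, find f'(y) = -1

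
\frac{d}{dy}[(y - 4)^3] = 3*y^2 - 24*y + 48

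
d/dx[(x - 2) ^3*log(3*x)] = (3*x^3*log(x) + x^3 + 3*x^3*log(3) - 12*x^2*log(x) - 12*x^2*log(3) - 6*x^2 + 12*x*log(x) + 12*x + 12*x*log(3) - 8)/x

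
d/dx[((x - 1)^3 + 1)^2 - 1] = 6*x^5 - 30*x^4 + 60*x^3 - 54*x^2 + 18*x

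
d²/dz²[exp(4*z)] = 16*exp(4*z)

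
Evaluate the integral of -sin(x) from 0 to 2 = -1 + cos(2)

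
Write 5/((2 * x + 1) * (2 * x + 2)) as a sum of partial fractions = 5/(2*x + 1) - 5/(2*(x + 1))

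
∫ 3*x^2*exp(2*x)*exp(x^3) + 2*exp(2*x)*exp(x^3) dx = exp(x*(x^2 + 2)) + C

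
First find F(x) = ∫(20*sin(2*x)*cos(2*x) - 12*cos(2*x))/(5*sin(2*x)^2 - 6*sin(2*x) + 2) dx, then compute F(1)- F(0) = -log(10) + log(1 + (-3 + 5*sin(2))^2)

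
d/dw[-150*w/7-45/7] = -150/7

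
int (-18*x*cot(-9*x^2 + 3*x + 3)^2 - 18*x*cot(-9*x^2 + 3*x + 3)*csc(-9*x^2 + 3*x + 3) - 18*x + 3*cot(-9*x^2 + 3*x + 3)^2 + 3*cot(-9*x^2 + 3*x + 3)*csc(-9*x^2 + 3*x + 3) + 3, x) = -cot(-9*x^2 + 3*x + 3) - csc(-9*x^2 + 3*x + 3) + C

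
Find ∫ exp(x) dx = exp(x) + C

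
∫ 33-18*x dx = -9*x^2 + 33*x + C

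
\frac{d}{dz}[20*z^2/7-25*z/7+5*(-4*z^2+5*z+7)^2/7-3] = 320*z^3/7 - 600*z^2/7 - 270*z/7 + 325/7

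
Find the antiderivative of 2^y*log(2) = 2^y + C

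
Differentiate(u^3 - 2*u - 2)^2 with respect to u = 6*u^5 - 16*u^3 - 12*u^2 + 8*u + 8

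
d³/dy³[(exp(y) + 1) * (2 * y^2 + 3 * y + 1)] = 2*y^2*exp(y) + 15*y*exp(y) + 22*exp(y)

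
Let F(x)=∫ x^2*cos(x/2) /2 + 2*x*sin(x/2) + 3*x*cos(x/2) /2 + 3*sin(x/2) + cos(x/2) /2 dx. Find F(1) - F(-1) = 4*sin(1/2)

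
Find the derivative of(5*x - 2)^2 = 50*x - 20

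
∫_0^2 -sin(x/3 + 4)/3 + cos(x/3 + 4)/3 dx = sin(14/3) + cos(14/3) - cos(4) - sin(4)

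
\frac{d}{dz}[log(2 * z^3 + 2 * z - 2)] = (3*z^2 + 1)/(z^3 + z - 1)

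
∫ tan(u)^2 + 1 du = tan(u) + C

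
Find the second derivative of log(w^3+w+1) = (-3*w^4 + 6*w - 1)/(w^6 + 2*w^4 + 2*w^3 + w^2 + 2*w + 1)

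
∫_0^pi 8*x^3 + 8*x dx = 2*pi*(2*pi + pi^3)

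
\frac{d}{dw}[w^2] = 2*w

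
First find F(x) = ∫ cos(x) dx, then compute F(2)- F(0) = sin(2)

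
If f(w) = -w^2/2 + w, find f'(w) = 1 - w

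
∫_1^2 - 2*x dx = -3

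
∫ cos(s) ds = sin(s) + C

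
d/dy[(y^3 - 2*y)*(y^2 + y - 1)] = 5*y^4 + 4*y^3 - 9*y^2 - 4*y + 2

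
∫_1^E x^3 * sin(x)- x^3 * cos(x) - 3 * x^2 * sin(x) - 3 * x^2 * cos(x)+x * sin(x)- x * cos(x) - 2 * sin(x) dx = cos(1) + sin(1) + (cos(E) + sin(E))*(-exp(3) - E + 1)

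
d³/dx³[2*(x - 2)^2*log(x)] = (4*x^2 + 8*x + 16)/x^3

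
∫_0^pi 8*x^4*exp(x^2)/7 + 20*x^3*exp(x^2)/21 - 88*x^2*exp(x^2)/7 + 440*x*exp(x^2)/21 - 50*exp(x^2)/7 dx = -10 + 2*(-25*pi/7 + 5*pi^2/21 + 5 + 2*pi^3/7)*exp(pi^2)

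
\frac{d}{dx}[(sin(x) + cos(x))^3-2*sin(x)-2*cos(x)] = sqrt(2)*(3*sin(3*x + pi/4) - cos(x + pi/4))/2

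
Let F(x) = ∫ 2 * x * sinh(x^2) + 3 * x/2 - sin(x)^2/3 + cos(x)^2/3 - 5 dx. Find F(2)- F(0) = -8 + sin(4)/6 + cosh(4)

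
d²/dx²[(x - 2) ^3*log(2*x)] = (6*x^3*log(x) + 6*x^3*log(2) + 5*x^3 - 12*x^2*log(x) - 18*x^2 - 12*x^2*log(2) + 12*x + 8)/x^2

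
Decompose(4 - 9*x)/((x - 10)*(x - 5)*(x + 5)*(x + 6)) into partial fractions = -29/(88*(x + 6)) + 49/(150*(x + 5)) + 41/(550*(x - 5)) - 43/(600*(x - 10))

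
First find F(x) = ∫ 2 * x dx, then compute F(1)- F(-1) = 0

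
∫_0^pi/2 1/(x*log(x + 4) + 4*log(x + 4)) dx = -log(log(4)) + log(log(pi/2 + 4))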